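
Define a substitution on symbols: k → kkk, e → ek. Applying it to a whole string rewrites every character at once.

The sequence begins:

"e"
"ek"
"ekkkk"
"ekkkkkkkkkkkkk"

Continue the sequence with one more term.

φ(ekkkkkkkkkkkkk) expands symbol-by-symbol to ek kkk kkk kkk kkk kkk kkk kkk kkk kkk kkk kkk kkk kkk; joining the 14 pieces gives the next term.

ekkkkkkkkkkkkkkkkkkkkkkkkkkkkkkkkkkkkkkkk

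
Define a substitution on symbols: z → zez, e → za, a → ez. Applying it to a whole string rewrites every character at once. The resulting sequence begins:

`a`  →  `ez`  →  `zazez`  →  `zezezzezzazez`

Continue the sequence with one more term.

Replace each of the 13 characters of zezezzezzazez in place — zez za zez za zez zez za zez zez ez zez za zez — and concatenate.

zezzazezzazezzezzazezzezezzezzazez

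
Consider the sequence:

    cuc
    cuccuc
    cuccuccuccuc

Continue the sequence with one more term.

Every step duplicates the string.
Doubling cuccuccuccuc:

cuccuccuccuccuccuccuccuc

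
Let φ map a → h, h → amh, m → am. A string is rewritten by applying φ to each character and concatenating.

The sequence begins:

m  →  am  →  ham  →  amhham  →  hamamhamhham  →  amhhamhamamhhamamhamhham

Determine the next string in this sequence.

Rewriting the 24 symbols of amhhamhamamhhamamhamhham one by one yields h am amh amh h am amh h am h am amh amh h am h am amh h am amh amh h am; concatenated:

hamamhamhhamamhhamhamamhamhhamhamamhhamamhamhham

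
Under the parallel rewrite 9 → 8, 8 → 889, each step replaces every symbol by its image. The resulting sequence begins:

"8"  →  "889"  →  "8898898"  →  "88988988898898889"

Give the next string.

Applying the rule to each of the 17 symbols of 88988988898898889 gives the pieces 889 889 8 889 889 8 889 889 889 8 889 889 8 889 889 889 8, which concatenate to the answer.

88988988898898889889889888988988898898898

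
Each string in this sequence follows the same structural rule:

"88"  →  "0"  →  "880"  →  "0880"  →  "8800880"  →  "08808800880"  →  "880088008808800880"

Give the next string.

This is a Fibonacci-style word recurrence s(k) = s(k−2)·s(k−1): e.g. 88·0 = 880.
The next term joins 08808800880 and 880088008808800880.

08808800880880088008808800880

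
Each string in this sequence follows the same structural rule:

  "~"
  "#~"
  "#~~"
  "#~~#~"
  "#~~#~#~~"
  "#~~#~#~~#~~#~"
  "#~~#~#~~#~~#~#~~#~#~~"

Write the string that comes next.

#~~#~#~~#~~#~#~~#~#~~#~~#~#~~#~~#~

From term 3 onward, concatenate the last term with the second-to-last: #~·~ = #~~, #~~·#~ = #~~#~, …
So term 8 is #~~#~#~~#~~#~#~~#~#~~·#~~#~#~~#~~#~.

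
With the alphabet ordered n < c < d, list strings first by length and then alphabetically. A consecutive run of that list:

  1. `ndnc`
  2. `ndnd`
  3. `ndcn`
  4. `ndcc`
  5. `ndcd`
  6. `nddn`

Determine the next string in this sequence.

nddc

The successor of nddn increments the rightmost position that isn't already d and resets every position after it to n.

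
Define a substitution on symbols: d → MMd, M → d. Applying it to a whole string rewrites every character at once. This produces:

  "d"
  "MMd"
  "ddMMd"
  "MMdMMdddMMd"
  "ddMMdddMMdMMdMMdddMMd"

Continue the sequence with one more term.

Replace each of the 21 characters of ddMMdddMMdMMdMMdddMMd in place — MMd MMd d d MMd MMd MMd d d MMd d d MMd d d MMd MMd MMd d d MMd — and concatenate.

MMdMMdddMMdMMdMMdddMMdddMMdddMMdMMdMMdddMMd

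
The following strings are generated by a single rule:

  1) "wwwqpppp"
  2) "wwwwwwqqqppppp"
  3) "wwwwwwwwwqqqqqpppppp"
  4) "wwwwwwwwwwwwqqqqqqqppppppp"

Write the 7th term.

wwwwwwwwwwwwwwwwwwwwwqqqqqqqqqqqqqpppppppppp

Reading off run lengths: w runs 3, 6, 9, 12; q runs 1, 3, 5, 7; p runs 4, 5, 6, 7 — each is linear in n (n = 1, 2, …).
At n = 7 the blocks have lengths 21, 13, 10.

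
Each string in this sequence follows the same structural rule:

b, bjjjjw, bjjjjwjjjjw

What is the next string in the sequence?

Each term is the previous one with jjjjw appended.
So the next term is bjjjjwjjjjw·jjjjw.

bjjjjwjjjjwjjjjw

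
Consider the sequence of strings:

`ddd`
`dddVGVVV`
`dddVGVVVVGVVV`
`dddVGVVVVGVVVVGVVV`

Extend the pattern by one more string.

dddVGVVVVGVVVVGVVVVGVVV

Every step adds VGVVV to the end: s(k+1) = s(k)·VGVVV.
So the next term is dddVGVVVVGVVVVGVVV·VGVVV.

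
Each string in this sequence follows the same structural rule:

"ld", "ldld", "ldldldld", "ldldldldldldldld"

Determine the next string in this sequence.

Every step duplicates the string.
Doubling ldldldldldldldld:

ldldldldldldldldldldldldldldldld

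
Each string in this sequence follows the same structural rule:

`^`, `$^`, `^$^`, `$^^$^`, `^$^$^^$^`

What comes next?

$^^$^^$^$^^$^

This is a Fibonacci-style word recurrence s(k) = s(k−2)·s(k−1): e.g. ^·$^ = ^$^.
So term 6 is $^^$^·^$^$^^$^.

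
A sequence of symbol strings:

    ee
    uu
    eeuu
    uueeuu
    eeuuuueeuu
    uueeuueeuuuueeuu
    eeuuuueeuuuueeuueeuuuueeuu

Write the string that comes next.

Each term (from the third on) is the two preceding terms concatenated in order: term 3 = ee·uu = eeuu.
Continuing: uueeuueeuuuueeuu · eeuuuueeuuuueeuueeuuuueeuu gives term 8.

uueeuueeuuuueeuueeuuuueeuuuueeuueeuuuueeuu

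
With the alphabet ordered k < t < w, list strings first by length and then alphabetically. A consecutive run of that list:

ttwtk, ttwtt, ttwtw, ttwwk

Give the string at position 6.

ttwww

Advancing 2 positions from ttwwk through ttwwk → ttwwt reaches term 6.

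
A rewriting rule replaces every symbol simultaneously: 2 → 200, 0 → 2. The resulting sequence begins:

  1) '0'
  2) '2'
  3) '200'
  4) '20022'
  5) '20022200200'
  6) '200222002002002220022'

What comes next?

2002220020020022200222002220020020022200200

φ(200222002002002220022) expands symbol-by-symbol to 200 2 2 200 200 200 2 2 200 2 2 200 2 2 200 200 200 2 2 200 200; joining the 21 pieces gives the next term.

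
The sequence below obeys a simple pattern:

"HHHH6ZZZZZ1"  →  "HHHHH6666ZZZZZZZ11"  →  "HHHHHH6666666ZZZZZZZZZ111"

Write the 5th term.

Term n consists of n+3 H's, followed by 3n-2 6's, followed by 2n+3 Z's, followed by n 1's (n = 1, 2, …).
Setting n = 5 gives 8, 13, 13, 5 characters in each block.

HHHHHHHH6666666666666ZZZZZZZZZZZZZ11111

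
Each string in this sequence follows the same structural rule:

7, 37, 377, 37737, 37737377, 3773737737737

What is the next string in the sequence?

This is a Fibonacci-style word recurrence s(k) = s(k−1)·s(k−2): e.g. 37·7 = 377.
Continuing: 3773737737737 · 37737377 gives term 7.

377373773773737737377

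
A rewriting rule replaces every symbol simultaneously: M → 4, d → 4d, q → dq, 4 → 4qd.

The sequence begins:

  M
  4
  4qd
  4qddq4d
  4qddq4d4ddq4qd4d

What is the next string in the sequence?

φ(4qddq4d4ddq4qd4d) expands symbol-by-symbol to 4qd dq 4d 4d dq 4qd 4d 4qd 4d 4d dq 4qd dq 4d 4qd 4d; joining the 16 pieces gives the next term.

4qddq4d4ddq4qd4d4qd4d4ddq4qddq4d4qd4d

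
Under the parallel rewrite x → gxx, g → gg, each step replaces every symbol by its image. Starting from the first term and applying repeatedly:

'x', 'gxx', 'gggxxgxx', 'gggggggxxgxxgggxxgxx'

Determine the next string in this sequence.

Rewriting the 20 symbols of gggggggxxgxxgggxxgxx one by one yields gg gg gg gg gg gg gg gxx gxx gg gxx gxx gg gg gg gxx gxx gg gxx gxx; concatenated:

gggggggggggggggxxgxxgggxxgxxgggggggxxgxxgggxxgxx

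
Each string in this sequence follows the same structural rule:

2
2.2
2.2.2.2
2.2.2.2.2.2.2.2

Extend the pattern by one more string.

2.2.2.2.2.2.2.2.2.2.2.2.2.2.2.2

Every step duplicates the string with '.' between the halves.
So the next term is two copies of 2.2.2.2.2.2.2.2 with '.' between the halves.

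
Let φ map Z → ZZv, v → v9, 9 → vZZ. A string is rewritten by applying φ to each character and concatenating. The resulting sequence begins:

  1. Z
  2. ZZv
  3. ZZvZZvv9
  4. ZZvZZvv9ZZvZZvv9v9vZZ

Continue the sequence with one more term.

φ(ZZvZZvv9ZZvZZvv9v9vZZ) expands symbol-by-symbol to ZZv ZZv v9 ZZv ZZv v9 v9 vZZ ZZv ZZv v9 ZZv ZZv v9 v9 vZZ v9 vZZ v9 ZZv ZZv; joining the 21 pieces gives the next term.

ZZvZZvv9ZZvZZvv9v9vZZZZvZZvv9ZZvZZvv9v9vZZv9vZZv9ZZvZZv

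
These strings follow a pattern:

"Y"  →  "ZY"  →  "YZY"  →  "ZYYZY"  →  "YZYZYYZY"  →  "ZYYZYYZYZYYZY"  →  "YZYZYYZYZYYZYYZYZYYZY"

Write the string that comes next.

ZYYZYYZYZYYZYYZYZYYZYZYYZYYZYZYYZY

This is a Fibonacci-style word recurrence s(k) = s(k−2)·s(k−1): e.g. Y·ZY = YZY.
So term 8 is ZYYZYYZYZYYZY·YZYZYYZYZYYZYYZYZYYZY.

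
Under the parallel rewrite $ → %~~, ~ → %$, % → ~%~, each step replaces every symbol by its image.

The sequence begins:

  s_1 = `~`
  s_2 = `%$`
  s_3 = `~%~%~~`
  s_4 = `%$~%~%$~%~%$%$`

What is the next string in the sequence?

~%~%~~%$~%~%$~%~%~~%$~%~%$~%~%~~~%~%~~

φ(%$~%~%$~%~%$%$) expands symbol-by-symbol to ~%~ %~~ %$ ~%~ %$ ~%~ %~~ %$ ~%~ %$ ~%~ %~~ ~%~ %~~; joining the 14 pieces gives the next term.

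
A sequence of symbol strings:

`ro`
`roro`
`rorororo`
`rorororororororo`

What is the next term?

rorororororororororororororororo

s(k+1) = s(k)·s(k) — each term doubles the last.
One more doubling of rorororororororo gives the answer.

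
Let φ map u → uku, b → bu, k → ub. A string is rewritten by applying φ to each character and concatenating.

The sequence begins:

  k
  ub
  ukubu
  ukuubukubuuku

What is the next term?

Rewriting the 13 symbols of ukuubukubuuku one by one yields uku ub uku uku bu uku ub uku bu uku uku ub uku; concatenated:

ukuubukuukubuukuubukubuukuukuubuku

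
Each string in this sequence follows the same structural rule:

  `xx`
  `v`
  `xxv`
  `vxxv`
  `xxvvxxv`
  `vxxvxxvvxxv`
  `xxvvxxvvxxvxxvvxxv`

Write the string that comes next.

This is a Fibonacci-style word recurrence s(k) = s(k−2)·s(k−1): e.g. xx·v = xxv.
The next term joins vxxvxxvvxxv and xxvvxxvvxxvxxvvxxv.

vxxvxxvvxxvxxvvxxvvxxvxxvvxxv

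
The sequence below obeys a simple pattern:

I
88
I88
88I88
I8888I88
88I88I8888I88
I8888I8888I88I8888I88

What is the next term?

This is a Fibonacci-style word recurrence s(k) = s(k−2)·s(k−1): e.g. I·88 = I88.
The next term joins 88I88I8888I88 and I8888I8888I88I8888I88.

88I88I8888I88I8888I8888I88I8888I88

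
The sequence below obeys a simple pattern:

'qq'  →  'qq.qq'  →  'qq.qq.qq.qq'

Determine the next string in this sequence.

s(k+1) = s(k)·.·s(k) — each term doubles the last with '.' between the halves.
Doubling qq.qq.qq.qq with '.' between the halves:

qq.qq.qq.qq.qq.qq.qq.qq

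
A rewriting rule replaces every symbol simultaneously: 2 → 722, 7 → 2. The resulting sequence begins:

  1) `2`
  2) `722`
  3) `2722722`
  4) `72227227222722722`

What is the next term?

Rewriting the 17 symbols of 72227227222722722 one by one yields 2 722 722 722 2 722 722 2 722 722 722 2 722 722 2 722 722; concatenated:

27227227222722722272272272227227222722722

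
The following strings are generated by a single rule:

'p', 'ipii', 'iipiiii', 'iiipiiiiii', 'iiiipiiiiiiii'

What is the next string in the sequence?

iiiiipiiiiiiiiii

Each term wraps the previous one in i on the left and ii on the right.
So the next term is i·iiiipiiiiiiii·ii.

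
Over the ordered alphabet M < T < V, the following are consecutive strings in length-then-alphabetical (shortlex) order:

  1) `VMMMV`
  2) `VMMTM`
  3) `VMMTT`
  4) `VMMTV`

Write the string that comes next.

VMMVM

Treat VMMTV as a base-3 numeral over the given alphabet and add one, carrying through any trailing V's.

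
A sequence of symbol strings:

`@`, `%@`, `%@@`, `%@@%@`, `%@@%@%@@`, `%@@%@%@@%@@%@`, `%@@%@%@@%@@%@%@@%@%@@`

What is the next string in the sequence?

%@@%@%@@%@@%@%@@%@%@@%@@%@%@@%@@%@

This is a Fibonacci-style word recurrence s(k) = s(k−1)·s(k−2): e.g. %@·@ = %@@.
The next term joins %@@%@%@@%@@%@%@@%@%@@ and %@@%@%@@%@@%@.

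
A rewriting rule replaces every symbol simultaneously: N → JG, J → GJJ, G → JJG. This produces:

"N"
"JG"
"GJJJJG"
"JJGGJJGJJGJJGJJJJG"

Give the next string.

φ(JJGGJJGJJGJJGJJJJG) expands symbol-by-symbol to GJJ GJJ JJG JJG GJJ GJJ JJG GJJ GJJ JJG GJJ GJJ JJG GJJ GJJ GJJ GJJ JJG; joining the 18 pieces gives the next term.

GJJGJJJJGJJGGJJGJJJJGGJJGJJJJGGJJGJJJJGGJJGJJGJJGJJJJG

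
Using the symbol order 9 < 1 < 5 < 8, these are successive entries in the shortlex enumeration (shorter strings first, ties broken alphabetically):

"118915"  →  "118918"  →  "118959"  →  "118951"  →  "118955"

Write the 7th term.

118989

Continuing the enumeration 2 steps past 118955: 118955 → 118958 → (answer).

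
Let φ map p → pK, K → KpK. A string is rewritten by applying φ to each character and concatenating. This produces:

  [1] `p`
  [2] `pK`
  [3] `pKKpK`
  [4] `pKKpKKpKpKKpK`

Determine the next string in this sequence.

pKKpKKpKpKKpKKpKpKKpKpKKpKKpKpKKpK

φ(pKKpKKpKpKKpK) expands symbol-by-symbol to pK KpK KpK pK KpK KpK pK KpK pK KpK KpK pK KpK; joining the 13 pieces gives the next term.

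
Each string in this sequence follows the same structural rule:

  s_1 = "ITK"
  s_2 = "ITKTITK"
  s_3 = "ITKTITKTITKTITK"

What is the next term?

Every step duplicates the string with 'T' between the halves.
So the next term is two copies of ITKTITKTITKTITK with 'T' between the halves.

ITKTITKTITKTITKTITKTITKTITKTITK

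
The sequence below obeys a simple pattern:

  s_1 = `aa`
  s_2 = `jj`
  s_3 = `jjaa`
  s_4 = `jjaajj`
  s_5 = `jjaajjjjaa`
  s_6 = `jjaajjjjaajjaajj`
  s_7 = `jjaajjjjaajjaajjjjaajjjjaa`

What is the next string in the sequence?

jjaajjjjaajjaajjjjaajjjjaajjaajjjjaajjaajj

Each term (from the third on) is the previous term followed by the one before it: term 3 = jj·aa = jjaa.
So term 8 is jjaajjjjaajjaajjjjaajjjjaa·jjaajjjjaajjaajj.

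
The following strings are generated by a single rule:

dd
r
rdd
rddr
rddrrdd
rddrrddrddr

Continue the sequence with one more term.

rddrrddrddrrddrrdd

Each term (from the third on) is the previous term followed by the one before it: term 3 = r·dd = rdd.
Continuing: rddrrddrddr · rddrrdd gives term 7.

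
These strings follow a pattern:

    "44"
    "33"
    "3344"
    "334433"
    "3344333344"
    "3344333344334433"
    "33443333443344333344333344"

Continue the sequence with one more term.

This is a Fibonacci-style word recurrence s(k) = s(k−1)·s(k−2): e.g. 33·44 = 3344.
So term 8 is 33443333443344333344333344·3344333344334433.

334433334433443333443333443344333344334433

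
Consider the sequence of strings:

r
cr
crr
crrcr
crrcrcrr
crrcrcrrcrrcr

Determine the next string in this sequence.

This is a Fibonacci-style word recurrence s(k) = s(k−1)·s(k−2): e.g. cr·r = crr.
So term 7 is crrcrcrrcrrcr·crrcrcrr.

crrcrcrrcrrcrcrrcrcrr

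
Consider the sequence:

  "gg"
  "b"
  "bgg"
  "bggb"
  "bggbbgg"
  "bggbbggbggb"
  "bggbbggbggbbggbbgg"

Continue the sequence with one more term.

bggbbggbggbbggbbggbggbbggbggb

Each term (from the third on) is the previous term followed by the one before it: term 3 = b·gg = bgg.
The next term joins bggbbggbggbbggbbgg and bggbbggbggb.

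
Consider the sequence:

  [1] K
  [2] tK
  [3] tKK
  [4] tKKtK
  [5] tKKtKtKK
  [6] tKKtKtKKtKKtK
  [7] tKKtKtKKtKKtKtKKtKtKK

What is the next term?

From term 3 onward, concatenate the last term with the second-to-last: tK·K = tKK, tKK·tK = tKKtK, …
So term 8 is tKKtKtKKtKKtKtKKtKtKK·tKKtKtKKtKKtK.

tKKtKtKKtKKtKtKKtKtKKtKKtKtKKtKKtK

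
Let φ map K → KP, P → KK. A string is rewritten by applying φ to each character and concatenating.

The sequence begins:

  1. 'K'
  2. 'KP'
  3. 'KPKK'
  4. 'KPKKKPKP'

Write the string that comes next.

KPKKKPKPKPKKKPKK

Expanding KPKKKPKP: K→KP, P→KK, K→KP, K→KP, K→KP, P→KK, K→KP, P→KK. Concatenated: KP KK KP KP KP KK KP KK.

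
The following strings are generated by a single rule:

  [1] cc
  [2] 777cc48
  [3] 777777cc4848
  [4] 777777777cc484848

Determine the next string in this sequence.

777777777777cc48484848

Every step adds 777 to the front and 48 to the end of the previous string.
One more step from 777777777cc484848 gives the answer.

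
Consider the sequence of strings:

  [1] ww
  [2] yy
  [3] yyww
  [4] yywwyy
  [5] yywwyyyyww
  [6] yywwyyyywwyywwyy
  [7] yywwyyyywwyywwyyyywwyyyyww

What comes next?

This is a Fibonacci-style word recurrence s(k) = s(k−1)·s(k−2): e.g. yy·ww = yyww.
So term 8 is yywwyyyywwyywwyyyywwyyyyww·yywwyyyywwyywwyy.

yywwyyyywwyywwyyyywwyyyywwyywwyyyywwyywwyy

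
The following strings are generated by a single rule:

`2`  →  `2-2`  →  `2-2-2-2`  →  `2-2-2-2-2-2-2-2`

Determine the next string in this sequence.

2-2-2-2-2-2-2-2-2-2-2-2-2-2-2-2

s(k+1) = s(k)·-·s(k) — each term doubles the last with '-' between the halves.
One more doubling of 2-2-2-2-2-2-2-2 gives the answer.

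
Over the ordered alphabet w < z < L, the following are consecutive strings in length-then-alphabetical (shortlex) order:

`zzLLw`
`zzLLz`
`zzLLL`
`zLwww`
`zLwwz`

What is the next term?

Treat zLwwz as a base-3 numeral over the given alphabet and add one, carrying through any trailing L's.

zLwwL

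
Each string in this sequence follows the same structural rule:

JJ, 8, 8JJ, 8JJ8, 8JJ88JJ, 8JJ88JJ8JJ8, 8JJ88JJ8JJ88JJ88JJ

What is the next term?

8JJ88JJ8JJ88JJ88JJ8JJ88JJ8JJ8

From term 3 onward, concatenate the last term with the second-to-last: 8·JJ = 8JJ, 8JJ·8 = 8JJ8, …
Continuing: 8JJ88JJ8JJ88JJ88JJ · 8JJ88JJ8JJ8 gives term 8.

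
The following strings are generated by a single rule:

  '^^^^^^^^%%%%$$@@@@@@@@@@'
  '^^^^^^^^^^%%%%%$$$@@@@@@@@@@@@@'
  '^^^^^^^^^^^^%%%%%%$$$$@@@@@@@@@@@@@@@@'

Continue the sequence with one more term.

Each string has the form ^^{2n+2} %^{n+1} $^{n-1} @^{3n+1}, where the shown terms are n = 3, 4, 5.
At n = 6 the blocks have lengths 14, 7, 5, 19.

^^^^^^^^^^^^^^%%%%%%%$$$$$@@@@@@@@@@@@@@@@@@@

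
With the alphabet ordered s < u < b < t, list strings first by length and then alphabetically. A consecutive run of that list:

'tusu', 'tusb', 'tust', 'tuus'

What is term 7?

Advancing 3 positions from tuus through tuus → tuuu → tuub reaches term 7.

tuut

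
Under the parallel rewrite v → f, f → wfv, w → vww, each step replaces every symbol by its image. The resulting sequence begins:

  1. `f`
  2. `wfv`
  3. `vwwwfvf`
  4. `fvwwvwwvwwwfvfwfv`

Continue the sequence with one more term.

Rewriting the 17 symbols of fvwwvwwvwwwfvfwfv one by one yields wfv f vww vww f vww vww f vww vww vww wfv f wfv vww wfv f; concatenated:

wfvfvwwvwwfvwwvwwfvwwvwwvwwwfvfwfvvwwwfvf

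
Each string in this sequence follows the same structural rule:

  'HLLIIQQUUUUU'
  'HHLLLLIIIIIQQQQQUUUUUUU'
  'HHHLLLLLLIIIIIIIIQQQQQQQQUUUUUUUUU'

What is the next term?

HHHHLLLLLLLLIIIIIIIIIIIQQQQQQQQQQQUUUUUUUUUUU

Each string has the form H^{n} L^{2n} I^{3n-1} Q^{3n-1} U^{2n+3} (n = 1, 2, …).
Setting n = 4 gives 4, 8, 11, 11, 11 characters in each block.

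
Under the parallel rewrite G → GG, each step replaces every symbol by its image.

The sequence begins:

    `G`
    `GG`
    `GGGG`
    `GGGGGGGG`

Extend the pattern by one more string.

Rewriting each symbol of GGGGGGGG: G→GG, G→GG, G→GG, G→GG, G→GG, G→GG, G→GG, G→GG, which concatenates to GG GG GG GG GG GG GG GG.

GGGGGGGGGGGGGGGG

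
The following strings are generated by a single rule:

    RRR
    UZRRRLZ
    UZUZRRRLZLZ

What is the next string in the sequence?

Each term wraps the previous one in UZ on the left and LZ on the right.
Applying this once more to UZUZRRRLZLZ:

UZUZUZRRRLZLZLZ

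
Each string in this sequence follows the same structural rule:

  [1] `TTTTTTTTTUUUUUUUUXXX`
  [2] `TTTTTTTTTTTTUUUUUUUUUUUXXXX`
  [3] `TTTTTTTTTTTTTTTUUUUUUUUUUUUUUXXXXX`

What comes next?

TTTTTTTTTTTTTTTTTTUUUUUUUUUUUUUUUUUXXXXXX

The n-th term is 3n+3 T's then 3n+2 U's then n+1 X's, where the shown terms are n = 2, 3, 4.
Setting n = 5 gives 18, 17, 6 characters in each block.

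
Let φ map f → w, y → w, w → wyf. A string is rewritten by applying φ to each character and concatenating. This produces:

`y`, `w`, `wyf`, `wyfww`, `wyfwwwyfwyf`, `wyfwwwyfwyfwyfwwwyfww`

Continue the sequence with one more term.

wyfwwwyfwyfwyfwwwyfwwwyfwwwyfwyfwyfwwwyfwyf

Applying the rule to each of the 21 symbols of wyfwwwyfwyfwyfwwwyfww gives the pieces wyf w w wyf wyf wyf w w wyf w w wyf w w wyf wyf wyf w w wyf wyf, which concatenate to the answer.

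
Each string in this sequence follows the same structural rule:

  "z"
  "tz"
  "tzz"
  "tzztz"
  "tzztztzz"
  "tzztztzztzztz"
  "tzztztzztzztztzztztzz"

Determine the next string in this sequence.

tzztztzztzztztzztztzztzztztzztzztz

From term 3 onward, concatenate the last term with the second-to-last: tz·z = tzz, tzz·tz = tzztz, …
So term 8 is tzztztzztzztztzztztzz·tzztztzztzztz.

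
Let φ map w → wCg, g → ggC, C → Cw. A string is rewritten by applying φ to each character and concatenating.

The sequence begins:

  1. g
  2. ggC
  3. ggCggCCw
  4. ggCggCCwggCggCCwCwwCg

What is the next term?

ggCggCCwggCggCCwCwwCgggCggCCwggCggCCwCwwCgCwwCgwCgCwggC

Replace each of the 21 characters of ggCggCCwggCggCCwCwwCg in place — ggC ggC Cw ggC ggC Cw Cw wCg ggC ggC Cw ggC ggC Cw Cw wCg Cw wCg wCg Cw ggC — and concatenate.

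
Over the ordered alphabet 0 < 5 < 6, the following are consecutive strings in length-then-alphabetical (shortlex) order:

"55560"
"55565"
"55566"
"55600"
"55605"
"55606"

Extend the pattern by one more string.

Treat 55606 as a base-3 numeral over the given alphabet and add one, carrying through any trailing 6's.

55650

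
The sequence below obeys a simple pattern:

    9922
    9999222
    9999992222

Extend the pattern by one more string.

Term n consists of 2n 9's, followed by n+1 2's (n = 1, 2, …).
Setting n = 4 gives 8, 5 characters in each block.

9999999922222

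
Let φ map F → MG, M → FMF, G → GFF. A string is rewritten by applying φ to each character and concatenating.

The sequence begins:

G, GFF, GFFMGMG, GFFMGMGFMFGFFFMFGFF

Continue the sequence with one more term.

GFFMGMGFMFGFFFMFGFFMGFMFMGGFFMGMGMGFMFMGGFFMGMG

φ(GFFMGMGFMFGFFFMFGFF) expands symbol-by-symbol to GFF MG MG FMF GFF FMF GFF MG FMF MG GFF MG MG MG FMF MG GFF MG MG; joining the 19 pieces gives the next term.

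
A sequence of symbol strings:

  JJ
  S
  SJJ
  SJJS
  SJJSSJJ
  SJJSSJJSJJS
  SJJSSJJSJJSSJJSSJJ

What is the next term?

SJJSSJJSJJSSJJSSJJSJJSSJJSJJS

From term 3 onward, concatenate the last term with the second-to-last: S·JJ = SJJ, SJJ·S = SJJS, …
The next term joins SJJSSJJSJJSSJJSSJJ and SJJSSJJSJJS.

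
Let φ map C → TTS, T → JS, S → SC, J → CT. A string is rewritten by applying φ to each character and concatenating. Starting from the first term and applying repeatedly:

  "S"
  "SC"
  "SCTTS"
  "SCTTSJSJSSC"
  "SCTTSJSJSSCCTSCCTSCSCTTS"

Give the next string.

φ(SCTTSJSJSSCCTSCCTSCSCTTS) expands symbol-by-symbol to SC TTS JS JS SC CT SC CT SC SC TTS TTS JS SC TTS TTS JS SC TTS SC TTS JS JS SC; joining the 24 pieces gives the next term.

SCTTSJSJSSCCTSCCTSCSCTTSTTSJSSCTTSTTSJSSCTTSSCTTSJSJSSC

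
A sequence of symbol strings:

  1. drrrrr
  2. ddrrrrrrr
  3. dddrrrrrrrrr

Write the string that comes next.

ddddrrrrrrrrrrr

The n-th term is n-1 d's then 2n+1 r's, where the shown terms are n = 2, 3, 4.
For the next term, n = 5, so the run lengths are 4, 11.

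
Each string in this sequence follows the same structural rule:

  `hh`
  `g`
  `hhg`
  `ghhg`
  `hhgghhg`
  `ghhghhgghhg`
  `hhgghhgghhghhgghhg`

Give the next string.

ghhghhgghhghhgghhgghhghhgghhg

From term 3 onward, concatenate the second-to-last term with the last: hh·g = hhg, g·hhg = ghhg, …
Continuing: ghhghhgghhg · hhgghhgghhghhgghhg gives term 8.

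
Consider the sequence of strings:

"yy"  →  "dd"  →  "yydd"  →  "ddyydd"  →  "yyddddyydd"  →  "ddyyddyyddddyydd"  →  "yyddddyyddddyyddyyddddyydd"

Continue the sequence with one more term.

ddyyddyyddddyyddyyddddyyddddyyddyyddddyydd

Each term (from the third on) is the two preceding terms concatenated in order: term 3 = yy·dd = yydd.
Continuing: ddyyddyyddddyydd · yyddddyyddddyyddyyddddyydd gives term 8.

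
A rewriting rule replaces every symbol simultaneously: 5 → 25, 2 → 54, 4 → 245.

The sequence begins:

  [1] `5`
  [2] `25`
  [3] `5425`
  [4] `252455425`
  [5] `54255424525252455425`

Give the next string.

252455425252455424525542554255424525252455425

Replace each of the 20 characters of 54255424525252455425 in place — 25 245 54 25 25 245 54 245 25 54 25 54 25 54 245 25 25 245 54 25 — and concatenate.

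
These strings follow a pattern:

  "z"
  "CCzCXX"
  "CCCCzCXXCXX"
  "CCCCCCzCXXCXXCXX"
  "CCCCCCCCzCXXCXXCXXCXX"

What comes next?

Each term wraps the previous one in CC on the left and CXX on the right.
One more step from CCCCCCCCzCXXCXXCXXCXX gives the answer.

CCCCCCCCCCzCXXCXXCXXCXXCXX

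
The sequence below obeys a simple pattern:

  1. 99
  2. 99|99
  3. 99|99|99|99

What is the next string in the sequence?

Each string is two copies of the previous one joined by '|'.
Doubling 99|99|99|99 with '|' between the halves:

99|99|99|99|99|99|99|99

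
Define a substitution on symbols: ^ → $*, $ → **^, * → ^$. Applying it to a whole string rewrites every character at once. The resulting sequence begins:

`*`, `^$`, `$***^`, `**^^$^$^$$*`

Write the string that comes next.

Apply φ to **^^$^$^$$* symbol by symbol: *→^$, *→^$, ^→$*, ^→$*, $→**^, ^→$*, $→**^, ^→$*, $→**^, $→**^, *→^$; joined: ^$ ^$ $* $* **^ $* **^ $* **^ **^ ^$.

^$^$$*$***^$***^$***^**^^$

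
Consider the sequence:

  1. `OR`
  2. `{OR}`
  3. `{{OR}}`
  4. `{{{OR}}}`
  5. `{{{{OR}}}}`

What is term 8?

{{{{{{{OR}}}}}}}

s(k+1) = {·s(k)·}, so each term gains { as a prefix and } as a suffix.
From {{{{OR}}}}, 3 further steps: {{{{OR}}}} → {{{{{OR}}}}} → {{{{{{OR}}}}}} → (answer).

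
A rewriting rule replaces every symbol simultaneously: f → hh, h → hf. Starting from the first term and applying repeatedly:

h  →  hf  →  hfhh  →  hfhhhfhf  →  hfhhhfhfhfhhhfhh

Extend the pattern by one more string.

hfhhhfhfhfhhhfhhhfhhhfhfhfhhhfhf

Replace each of the 16 characters of hfhhhfhfhfhhhfhh in place — hf hh hf hf hf hh hf hh hf hh hf hf hf hh hf hf — and concatenate.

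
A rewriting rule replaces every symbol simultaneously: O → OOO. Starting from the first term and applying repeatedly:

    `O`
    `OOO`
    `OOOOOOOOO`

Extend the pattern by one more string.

OOOOOOOOOOOOOOOOOOOOOOOOOOO

Apply φ to OOOOOOOOO symbol by symbol: O→OOO, O→OOO, O→OOO, O→OOO, O→OOO, O→OOO, O→OOO, O→OOO, O→OOO; joined: OOO OOO OOO OOO OOO OOO OOO OOO OOO.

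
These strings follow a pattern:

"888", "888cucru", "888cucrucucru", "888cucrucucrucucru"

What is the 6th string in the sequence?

888cucrucucrucucrucucrucucru

The strings grow by a fixed suffix cucru each time.
From 888cucrucucrucucru, 2 further steps: 888cucrucucrucucru → 888cucrucucrucucrucucru → (answer).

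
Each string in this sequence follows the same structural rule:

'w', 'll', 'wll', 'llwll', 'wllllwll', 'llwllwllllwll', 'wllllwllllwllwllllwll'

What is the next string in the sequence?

llwllwllllwllwllllwllllwllwllllwll

From term 3 onward, concatenate the second-to-last term with the last: w·ll = wll, ll·wll = llwll, …
So term 8 is llwllwllllwll·wllllwllllwllwllllwll.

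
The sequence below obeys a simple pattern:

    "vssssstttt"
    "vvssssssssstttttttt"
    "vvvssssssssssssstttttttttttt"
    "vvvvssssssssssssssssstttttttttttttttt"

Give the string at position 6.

vvvvvvssssssssssssssssssssssssstttttttttttttttttttttttt

Each string has the form v^{n} s^{4n+1} t^{4n} (n = 1, 2, …).
At n = 6 the blocks have lengths 6, 25, 24.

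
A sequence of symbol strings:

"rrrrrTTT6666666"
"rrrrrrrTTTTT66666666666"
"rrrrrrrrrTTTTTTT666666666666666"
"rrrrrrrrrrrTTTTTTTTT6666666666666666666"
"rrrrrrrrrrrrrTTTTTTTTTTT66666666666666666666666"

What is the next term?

Term n consists of 2n+1 r's, followed by 2n-1 T's, followed by 4n-1 6's, where the shown terms are n = 2, 3, 4, 5, 6.
Setting n = 7 gives 15, 13, 27 characters in each block.

rrrrrrrrrrrrrrrTTTTTTTTTTTTT666666666666666666666666666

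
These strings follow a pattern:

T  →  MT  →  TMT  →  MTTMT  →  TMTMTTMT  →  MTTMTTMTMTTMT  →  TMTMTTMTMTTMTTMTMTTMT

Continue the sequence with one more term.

MTTMTTMTMTTMTTMTMTTMTMTTMTTMTMTTMT

This is a Fibonacci-style word recurrence s(k) = s(k−2)·s(k−1): e.g. T·MT = TMT.
So term 8 is MTTMTTMTMTTMT·TMTMTTMTMTTMTTMTMTTMT.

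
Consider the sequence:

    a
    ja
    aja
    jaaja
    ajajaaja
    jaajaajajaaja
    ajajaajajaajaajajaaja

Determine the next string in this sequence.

jaajaajajaajaajajaajajaajaajajaaja

This is a Fibonacci-style word recurrence s(k) = s(k−2)·s(k−1): e.g. a·ja = aja.
Continuing: jaajaajajaaja · ajajaajajaajaajajaaja gives term 8.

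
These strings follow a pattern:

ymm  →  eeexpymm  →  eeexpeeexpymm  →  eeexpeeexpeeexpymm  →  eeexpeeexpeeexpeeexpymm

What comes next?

Every step adds eeexp at the front: s(k+1) = eeexp·s(k).
One more step from eeexpeeexpeeexpeeexpymm gives the answer.

eeexpeeexpeeexpeeexpeeexpymm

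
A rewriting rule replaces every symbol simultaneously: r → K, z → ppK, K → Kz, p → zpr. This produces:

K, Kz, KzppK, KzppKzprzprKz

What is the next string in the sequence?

Rewriting the 13 symbols of KzppKzprzprKz one by one yields Kz ppK zpr zpr Kz ppK zpr K ppK zpr K Kz ppK; concatenated:

KzppKzprzprKzppKzprKppKzprKKzppK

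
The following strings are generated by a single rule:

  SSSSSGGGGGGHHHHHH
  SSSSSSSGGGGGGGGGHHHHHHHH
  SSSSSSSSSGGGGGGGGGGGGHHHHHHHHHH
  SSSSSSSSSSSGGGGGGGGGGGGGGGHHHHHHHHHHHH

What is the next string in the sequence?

SSSSSSSSSSSSSGGGGGGGGGGGGGGGGGGHHHHHHHHHHHHHH

Each string has the form S^{2n+1} G^{3n} H^{2n+2}, where the shown terms are n = 2, 3, 4, 5.
For the next term, n = 6, so the run lengths are 13, 18, 14.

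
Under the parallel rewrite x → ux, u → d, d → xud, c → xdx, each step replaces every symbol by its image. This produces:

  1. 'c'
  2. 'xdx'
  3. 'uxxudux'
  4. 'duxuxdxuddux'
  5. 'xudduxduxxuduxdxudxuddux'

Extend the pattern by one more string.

φ(xudduxduxxuduxdxudxuddux) expands symbol-by-symbol to ux d xud xud d ux xud d ux ux d xud d ux xud ux d xud ux d xud xud d ux; joining the 24 pieces gives the next term.

uxdxudxudduxxudduxuxdxudduxxuduxdxuduxdxudxuddux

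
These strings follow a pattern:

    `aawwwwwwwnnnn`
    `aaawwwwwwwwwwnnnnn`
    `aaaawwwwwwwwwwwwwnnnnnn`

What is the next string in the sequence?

Term n consists of n a's, followed by 3n+1 w's, followed by n+2 n's, where the shown terms are n = 2, 3, 4.
Setting n = 5 gives 5, 16, 7 characters in each block.

aaaaawwwwwwwwwwwwwwwwnnnnnnn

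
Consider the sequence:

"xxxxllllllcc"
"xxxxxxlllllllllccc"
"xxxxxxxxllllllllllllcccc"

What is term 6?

Each string has the form x^{2n} l^{3n} c^{n}, where the shown terms are n = 2, 3, 4.
For term 6, n = 7, so the run lengths are 14, 21, 7.

xxxxxxxxxxxxxxlllllllllllllllllllllccccccc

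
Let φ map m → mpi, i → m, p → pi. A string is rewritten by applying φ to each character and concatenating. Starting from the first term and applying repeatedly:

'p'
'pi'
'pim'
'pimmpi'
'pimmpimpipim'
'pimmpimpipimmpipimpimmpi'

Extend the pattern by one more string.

Replace each of the 24 characters of pimmpimpipimmpipimpimmpi in place — pi m mpi mpi pi m mpi pi m pi m mpi mpi pi m pi m mpi pi m mpi mpi pi m — and concatenate.

pimmpimpipimmpipimpimmpimpipimpimmpipimmpimpipim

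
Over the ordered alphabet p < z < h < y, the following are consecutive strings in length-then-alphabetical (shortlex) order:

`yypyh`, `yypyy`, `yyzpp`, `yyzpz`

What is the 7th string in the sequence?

Advancing 3 positions from yyzpz through yyzpz → yyzph → yyzpy reaches term 7.

yyzzp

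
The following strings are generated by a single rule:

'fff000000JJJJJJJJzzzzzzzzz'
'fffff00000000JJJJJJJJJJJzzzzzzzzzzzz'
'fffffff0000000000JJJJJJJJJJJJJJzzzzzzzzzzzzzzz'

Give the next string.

fffffffff000000000000JJJJJJJJJJJJJJJJJzzzzzzzzzzzzzzzzzz

Term n consists of 2n-1 f's, followed by 2n+2 0's, followed by 3n+2 J's, followed by 3n+3 z's, where the shown terms are n = 2, 3, 4.
For the next term, n = 5, so the run lengths are 9, 12, 17, 18.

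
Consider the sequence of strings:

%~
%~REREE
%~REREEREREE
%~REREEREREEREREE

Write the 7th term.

Each term is the previous one with REREE appended.
From %~REREEREREEREREE, 3 further steps: %~REREEREREEREREE → %~REREEREREEREREEREREE → %~REREEREREEREREEREREEREREE → (answer).

%~REREEREREEREREEREREEREREEREREE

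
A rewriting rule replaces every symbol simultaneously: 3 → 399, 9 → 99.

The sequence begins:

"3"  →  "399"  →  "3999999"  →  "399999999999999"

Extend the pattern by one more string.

φ(399999999999999) expands symbol-by-symbol to 399 99 99 99 99 99 99 99 99 99 99 99 99 99 99; joining the 15 pieces gives the next term.

3999999999999999999999999999999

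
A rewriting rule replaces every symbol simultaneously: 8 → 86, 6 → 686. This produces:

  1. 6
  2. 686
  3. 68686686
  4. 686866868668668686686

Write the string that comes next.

Applying the rule to each of the 21 symbols of 686866868668668686686 gives the pieces 686 86 686 86 686 686 86 686 86 686 686 86 686 686 86 686 86 686 686 86 686, which concatenate to the answer.

6868668686686686866868668668686686686866868668668686686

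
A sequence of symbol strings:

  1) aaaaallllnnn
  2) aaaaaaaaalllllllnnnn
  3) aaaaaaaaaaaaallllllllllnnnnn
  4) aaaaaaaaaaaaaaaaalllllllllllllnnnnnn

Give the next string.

Each string has the form a^{4n+1} l^{3n+1} n^{n+2} (n = 1, 2, …).
For the next term, n = 5, so the run lengths are 21, 16, 7.

aaaaaaaaaaaaaaaaaaaaallllllllllllllllnnnnnnn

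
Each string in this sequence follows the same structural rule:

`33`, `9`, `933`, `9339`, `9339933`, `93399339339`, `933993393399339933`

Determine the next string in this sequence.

93399339339933993393399339339

This is a Fibonacci-style word recurrence s(k) = s(k−1)·s(k−2): e.g. 9·33 = 933.
Continuing: 933993393399339933 · 93399339339 gives term 8.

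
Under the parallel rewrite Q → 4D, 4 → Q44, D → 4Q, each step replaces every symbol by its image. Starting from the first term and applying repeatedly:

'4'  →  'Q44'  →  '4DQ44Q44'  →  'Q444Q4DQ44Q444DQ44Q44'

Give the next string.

Replace each of the 21 characters of Q444Q4DQ44Q444DQ44Q44 in place — 4D Q44 Q44 Q44 4D Q44 4Q 4D Q44 Q44 4D Q44 Q44 Q44 4Q 4D Q44 Q44 4D Q44 Q44 — and concatenate.

4DQ44Q44Q444DQ444Q4DQ44Q444DQ44Q44Q444Q4DQ44Q444DQ44Q44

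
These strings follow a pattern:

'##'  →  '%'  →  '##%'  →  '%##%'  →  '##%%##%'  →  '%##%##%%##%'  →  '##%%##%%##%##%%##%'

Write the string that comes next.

Each term (from the third on) is the two preceding terms concatenated in order: term 3 = ##·% = ##%.
The next term joins %##%##%%##% and ##%%##%%##%##%%##%.

%##%##%%##%##%%##%%##%##%%##%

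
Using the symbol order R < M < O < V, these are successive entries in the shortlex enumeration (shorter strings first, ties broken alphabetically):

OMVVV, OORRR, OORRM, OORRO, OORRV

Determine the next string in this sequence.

OORMR

Find the rightmost character of OORRV below V, bump it to the next letter, and reset everything to its right to R.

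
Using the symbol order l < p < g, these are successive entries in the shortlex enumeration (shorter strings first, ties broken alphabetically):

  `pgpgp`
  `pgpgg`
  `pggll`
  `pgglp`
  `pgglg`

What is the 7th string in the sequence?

Stepping forward 2 times from pgglg: pgglg → pggpl, then the target.

pggpp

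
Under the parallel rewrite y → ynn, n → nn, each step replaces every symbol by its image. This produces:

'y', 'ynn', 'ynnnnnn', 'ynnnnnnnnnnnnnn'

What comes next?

Rewriting the 15 symbols of ynnnnnnnnnnnnnn one by one yields ynn nn nn nn nn nn nn nn nn nn nn nn nn nn nn; concatenated:

ynnnnnnnnnnnnnnnnnnnnnnnnnnnnnn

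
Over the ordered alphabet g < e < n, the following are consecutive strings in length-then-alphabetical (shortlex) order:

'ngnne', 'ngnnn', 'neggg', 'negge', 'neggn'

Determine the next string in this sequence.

Find the rightmost character of neggn below n, bump it to the next letter, and reset everything to its right to g.

negeg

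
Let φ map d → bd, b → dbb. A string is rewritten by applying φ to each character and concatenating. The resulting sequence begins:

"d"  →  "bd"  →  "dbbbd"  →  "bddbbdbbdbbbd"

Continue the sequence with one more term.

Replace each of the 13 characters of bddbbdbbdbbbd in place — dbb bd bd dbb dbb bd dbb dbb bd dbb dbb dbb bd — and concatenate.

dbbbdbddbbdbbbddbbdbbbddbbdbbdbbbd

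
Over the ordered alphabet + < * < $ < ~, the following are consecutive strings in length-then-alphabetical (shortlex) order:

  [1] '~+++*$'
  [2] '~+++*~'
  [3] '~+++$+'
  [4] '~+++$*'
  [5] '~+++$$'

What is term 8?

~+++~*

Stepping forward 3 times from ~+++$$: ~+++$$ → ~+++$~ → ~+++~+, then the target.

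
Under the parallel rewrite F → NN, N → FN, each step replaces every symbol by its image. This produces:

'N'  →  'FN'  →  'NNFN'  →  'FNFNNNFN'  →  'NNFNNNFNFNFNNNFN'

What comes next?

FNFNNNFNFNFNNNFNNNFNNNFNFNFNNNFN

φ(NNFNNNFNFNFNNNFN) expands symbol-by-symbol to FN FN NN FN FN FN NN FN NN FN NN FN FN FN NN FN; joining the 16 pieces gives the next term.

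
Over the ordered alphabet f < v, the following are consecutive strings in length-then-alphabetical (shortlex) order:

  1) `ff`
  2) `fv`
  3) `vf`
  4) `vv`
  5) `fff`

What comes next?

ffv

Find the rightmost character of fff below v, bump it to the next letter, and reset everything to its right to f.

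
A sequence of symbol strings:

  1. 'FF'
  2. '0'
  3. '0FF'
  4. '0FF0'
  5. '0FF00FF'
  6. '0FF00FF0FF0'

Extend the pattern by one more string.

0FF00FF0FF00FF00FF

Each term (from the third on) is the previous term followed by the one before it: term 3 = 0·FF = 0FF.
The next term joins 0FF00FF0FF0 and 0FF00FF.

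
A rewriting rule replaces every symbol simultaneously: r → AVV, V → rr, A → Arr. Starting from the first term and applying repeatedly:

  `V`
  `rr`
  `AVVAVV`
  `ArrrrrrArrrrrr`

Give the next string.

Rewriting the 14 symbols of ArrrrrrArrrrrr one by one yields Arr AVV AVV AVV AVV AVV AVV Arr AVV AVV AVV AVV AVV AVV; concatenated:

ArrAVVAVVAVVAVVAVVAVVArrAVVAVVAVVAVVAVVAVV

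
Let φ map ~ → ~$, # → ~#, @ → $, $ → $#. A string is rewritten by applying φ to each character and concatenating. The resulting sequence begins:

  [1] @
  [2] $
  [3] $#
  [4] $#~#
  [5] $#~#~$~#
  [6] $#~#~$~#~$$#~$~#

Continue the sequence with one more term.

$#~#~$~#~$$#~$~#~$$#$#~#~$$#~$~#

Applying the rule to each of the 16 symbols of $#~#~$~#~$$#~$~# gives the pieces $# ~# ~$ ~# ~$ $# ~$ ~# ~$ $# $# ~# ~$ $# ~$ ~#, which concatenate to the answer.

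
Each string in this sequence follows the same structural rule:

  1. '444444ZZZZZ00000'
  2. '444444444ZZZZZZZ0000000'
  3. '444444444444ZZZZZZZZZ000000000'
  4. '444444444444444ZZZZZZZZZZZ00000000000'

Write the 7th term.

The n-th term is 3n 4's then 2n+1 Z's then 2n+1 0's, where the shown terms are n = 2, 3, 4, 5.
At n = 8 the blocks have lengths 24, 17, 17.

444444444444444444444444ZZZZZZZZZZZZZZZZZ00000000000000000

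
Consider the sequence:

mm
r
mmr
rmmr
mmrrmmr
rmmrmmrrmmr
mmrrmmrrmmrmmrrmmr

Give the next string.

rmmrmmrrmmrmmrrmmrrmmrmmrrmmr

From term 3 onward, concatenate the second-to-last term with the last: mm·r = mmr, r·mmr = rmmr, …
Continuing: rmmrmmrrmmr · mmrrmmrrmmrmmrrmmr gives term 8.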